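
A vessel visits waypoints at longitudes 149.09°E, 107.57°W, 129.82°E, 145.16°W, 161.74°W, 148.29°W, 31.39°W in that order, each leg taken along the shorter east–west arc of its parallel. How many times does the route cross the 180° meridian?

Leg 1: +149.09° → -107.57°, shortest Δλ = 103.34° (east) — crosses 180°.
Leg 2: -107.57° → +129.82°, shortest Δλ = -122.61° (west) — crosses 180°.
Leg 3: +129.82° → -145.16°, shortest Δλ = 85.02° (east) — crosses 180°.
Leg 4: -145.16° → -161.74°, shortest Δλ = -16.58° (west) — does not cross 180°.
Leg 5: -161.74° → -148.29°, shortest Δλ = 13.45° (east) — does not cross 180°.
Leg 6: -148.29° → -31.39°, shortest Δλ = 116.9° (east) — does not cross 180°.
Total crossings: 3.

3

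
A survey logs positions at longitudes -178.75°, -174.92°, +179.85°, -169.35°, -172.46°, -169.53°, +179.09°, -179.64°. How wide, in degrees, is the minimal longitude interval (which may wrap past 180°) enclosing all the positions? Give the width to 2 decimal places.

11.56°

Sort the longitudes: -179.64°, -178.75°, -174.92°, -172.46°, -169.53°, -169.35°, +179.09°, +179.85°.
Eastward gaps between consecutive values (wrapping around): 0.89°, 3.83°, 2.46°, 2.93°, 0.18°, 348.44°, 0.76°, 0.51°.
Largest gap = 348.44° ⇒ minimal covering band is its complement: 360° − 348.44° = 11.56°.
Band runs from +179.09° eastward to -169.35°, crossing the antimeridian.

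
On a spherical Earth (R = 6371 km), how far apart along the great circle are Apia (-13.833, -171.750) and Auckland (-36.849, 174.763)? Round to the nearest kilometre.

Δλ = 174.763 − -171.750 = 346.513°; wrapped into (−180°, 180°]: -13.487°.
Δφ = -36.849 − -13.833 = -23.016°.
a = sin²(Δφ/2) + cos φ₁ · cos φ₂ · sin²(Δλ/2) = 0.050516.
c = 2·atan2(√a, √(1−a)) = 0.45339 rad → d = 6371·c ≈ 2888.54 km.

2889 km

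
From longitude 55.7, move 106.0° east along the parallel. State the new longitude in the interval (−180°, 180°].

Start at +55.7°; shift +106.0° → +161.7°.
+161.7° already lies in (−180°, 180°].

+161.7°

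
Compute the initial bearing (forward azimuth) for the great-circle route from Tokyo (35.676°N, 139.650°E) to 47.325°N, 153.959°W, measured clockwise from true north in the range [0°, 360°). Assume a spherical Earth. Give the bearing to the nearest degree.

55°

Δλ = -153.959 − 139.650 = -293.609°; wrapped into (−180°, 180°]: 66.391°.
θ = atan2( sin Δλ · cos φ₂ , cos φ₁ · sin φ₂ − sin φ₁ · cos φ₂ · cos Δλ )
  = atan2(0.62110, 0.43891) = 54.753° → normalised to [0°, 360°): 54.753°.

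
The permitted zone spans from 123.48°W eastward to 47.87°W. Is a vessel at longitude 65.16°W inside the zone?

Band width going east from -123.48° to -47.87°: ((-47.87 − -123.48) mod 360) = 75.61°.
Offset of -65.16° east of the west edge: ((-65.16 − -123.48) mod 360) = 58.32°.
58.32° ≤ 75.61° ⇒ inside.

Yes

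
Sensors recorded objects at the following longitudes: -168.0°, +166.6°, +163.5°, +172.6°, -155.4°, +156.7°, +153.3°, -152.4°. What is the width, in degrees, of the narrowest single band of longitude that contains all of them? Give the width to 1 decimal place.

54.3°

Sort the longitudes: -168.0°, -155.4°, -152.4°, +153.3°, +156.7°, +163.5°, +166.6°, +172.6°.
Eastward gaps between consecutive values (wrapping around): 12.6°, 3.0°, 305.7°, 3.4°, 6.8°, 3.1°, 6.0°, 19.4°.
Largest gap = 305.7° ⇒ minimal covering band is its complement: 360° − 305.7° = 54.3°.
Band runs from +153.3° eastward to -152.4°, crossing the antimeridian.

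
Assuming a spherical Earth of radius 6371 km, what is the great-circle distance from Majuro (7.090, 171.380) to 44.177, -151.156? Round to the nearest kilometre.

Δλ = -151.156 − 171.380 = -322.536°; wrapped into (−180°, 180°]: 37.464°.
Δφ = 44.177 − 7.090 = 37.087°.
a = sin²(Δφ/2) + cos φ₁ · cos φ₂ · sin²(Δλ/2) = 0.174539.
c = 2·atan2(√a, √(1−a)) = 0.86200 rad → d = 6371·c ≈ 5491.80 km.

5492 km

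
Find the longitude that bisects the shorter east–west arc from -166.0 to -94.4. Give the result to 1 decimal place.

-130.2°

Signed shortest Δλ from -166.0° to -94.4° is +71.6°.
Midpoint longitude = -166.0° + (+71.6°)/2 = -166.0° + 35.8° = -130.2°.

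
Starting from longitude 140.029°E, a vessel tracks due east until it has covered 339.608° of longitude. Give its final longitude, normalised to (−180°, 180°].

Start at +140.029°; shift +339.608° → +479.637°.
+479.637° lies outside (−180°, 180°]; subtract 360° → +119.637°.

119.637°E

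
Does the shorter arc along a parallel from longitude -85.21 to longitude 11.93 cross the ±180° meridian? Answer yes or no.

No

Signed shortest Δλ = ((11.93 − -85.21 + 180) mod 360) − 180 = 97.14°.
Going east by 97.14° from -85.21° reaches +11.93° without touching 180°.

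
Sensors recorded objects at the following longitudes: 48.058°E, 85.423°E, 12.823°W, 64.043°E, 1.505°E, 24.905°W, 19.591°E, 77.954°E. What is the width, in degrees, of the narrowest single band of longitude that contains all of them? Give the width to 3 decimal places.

Sort the longitudes: -24.905°, -12.823°, +1.505°, +19.591°, +48.058°, +64.043°, +77.954°, +85.423°.
Eastward gaps between consecutive values (wrapping around): 12.082°, 14.328°, 18.086°, 28.467°, 15.985°, 13.911°, 7.469°, 249.672°.
Largest gap = 249.672° ⇒ minimal covering band is its complement: 360° − 249.672° = 110.328°.
Band runs from -24.905° eastward to +85.423°.

110.328°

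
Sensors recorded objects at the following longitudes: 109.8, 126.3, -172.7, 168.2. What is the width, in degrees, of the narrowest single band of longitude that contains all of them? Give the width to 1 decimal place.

Sort the longitudes: -172.7°, +109.8°, +126.3°, +168.2°.
Eastward gaps between consecutive values (wrapping around): 282.5°, 16.5°, 41.9°, 19.1°.
Largest gap = 282.5° ⇒ minimal covering band is its complement: 360° − 282.5° = 77.5°.
Band runs from +109.8° eastward to -172.7°, crossing the antimeridian.

77.5°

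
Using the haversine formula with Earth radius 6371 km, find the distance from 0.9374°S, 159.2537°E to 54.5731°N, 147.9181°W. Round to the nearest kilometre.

7819 km

Δλ = -147.9181 − 159.2537 = -307.1718°; wrapped into (−180°, 180°]: 52.8282°.
Δφ = 54.5731 − -0.9374 = 55.5105°.
a = sin²(Δφ/2) + cos φ₁ · cos φ₂ · sin²(Δλ/2) = 0.331570.
c = 2·atan2(√a, √(1−a)) = 1.22722 rad → d = 6371·c ≈ 7818.60 km.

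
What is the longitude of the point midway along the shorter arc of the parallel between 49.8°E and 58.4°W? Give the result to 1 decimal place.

Signed shortest Δλ from +49.8° to -58.4° is -108.2°.
Midpoint longitude = +49.8° + (-108.2°)/2 = +49.8° − 54.1° = -4.3°.

4.3°W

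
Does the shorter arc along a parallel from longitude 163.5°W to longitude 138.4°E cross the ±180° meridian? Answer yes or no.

Naïve |138.4 − -163.5| = 301.9° > 180°, so the shorter arc goes the other way round — across 180°.
Signed shortest Δλ = ((138.4 − -163.5 + 180) mod 360) − 180 = -58.1°.
Going west by 58.1° from -163.5° passes through 180° before reaching +138.4°.

Yes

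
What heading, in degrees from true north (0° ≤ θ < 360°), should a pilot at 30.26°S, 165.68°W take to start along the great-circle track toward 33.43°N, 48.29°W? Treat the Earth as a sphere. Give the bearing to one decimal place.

69.1°

Δλ = -48.29 − -165.68 = 117.39°.
θ = atan2( sin Δλ · cos φ₂ , cos φ₁ · sin φ₂ − sin φ₁ · cos φ₂ · cos Δλ )
  = atan2(0.74100, 0.28238) = 69.139° → normalised to [0°, 360°): 69.139°.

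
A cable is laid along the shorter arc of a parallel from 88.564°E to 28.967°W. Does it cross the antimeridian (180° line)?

No

Signed shortest Δλ = ((-28.967 − 88.564 + 180) mod 360) − 180 = -117.531°.
Going west by 117.531° from +88.564° reaches -28.967° without touching 180°.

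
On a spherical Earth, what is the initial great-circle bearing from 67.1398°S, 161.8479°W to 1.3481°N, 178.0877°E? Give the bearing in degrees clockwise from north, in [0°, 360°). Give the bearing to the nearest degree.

Δλ = 178.0877 − -161.8479 = 339.9356°; wrapped into (−180°, 180°]: -20.0644°.
θ = atan2( sin Δλ · cos φ₂ , cos φ₁ · sin φ₂ − sin φ₁ · cos φ₂ · cos Δλ )
  = atan2(-0.34298, 0.87443) = -21.417° → normalised to [0°, 360°): 338.583°.

339°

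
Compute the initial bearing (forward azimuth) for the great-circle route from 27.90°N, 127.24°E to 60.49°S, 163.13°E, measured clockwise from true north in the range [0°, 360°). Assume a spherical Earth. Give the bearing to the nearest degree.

163°

Δλ = 163.13 − 127.24 = 35.89°.
θ = atan2( sin Δλ · cos φ₂ , cos φ₁ · sin φ₂ − sin φ₁ · cos φ₂ · cos Δλ )
  = atan2(0.28876, -0.95585) = 163.190° → normalised to [0°, 360°): 163.190°.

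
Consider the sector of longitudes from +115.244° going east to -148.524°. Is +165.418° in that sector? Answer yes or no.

Yes

Band width going east from +115.244° to -148.524°: ((-148.524 − 115.244) mod 360) = 96.232°.
Offset of +165.418° east of the west edge: ((165.418 − 115.244) mod 360) = 50.174°.
50.174° ≤ 96.232° ⇒ inside.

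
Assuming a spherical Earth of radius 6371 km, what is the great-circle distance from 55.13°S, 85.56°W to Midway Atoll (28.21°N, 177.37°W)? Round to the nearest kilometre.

12655 km

Δλ = -177.37 − -85.56 = -91.81°.
Δφ = 28.21 − -55.13 = 83.34°.
a = sin²(Δφ/2) + cos φ₁ · cos φ₂ · sin²(Δλ/2) = 0.701872.
c = 2·atan2(√a, √(1−a)) = 1.98640 rad → d = 6371·c ≈ 12655.37 km.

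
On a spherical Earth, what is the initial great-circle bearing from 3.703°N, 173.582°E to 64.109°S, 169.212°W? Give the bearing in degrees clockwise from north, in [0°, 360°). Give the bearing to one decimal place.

172.0°

Δλ = -169.212 − 173.582 = -342.794°; wrapped into (−180°, 180°]: 17.206°.
θ = atan2( sin Δλ · cos φ₂ , cos φ₁ · sin φ₂ − sin φ₁ · cos φ₂ · cos Δλ )
  = atan2(0.12917, -0.92469) = 172.048° → normalised to [0°, 360°): 172.048°.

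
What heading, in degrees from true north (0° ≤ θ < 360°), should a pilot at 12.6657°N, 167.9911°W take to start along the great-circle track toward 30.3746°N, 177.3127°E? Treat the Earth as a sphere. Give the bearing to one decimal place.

Δλ = 177.3127 − -167.9911 = 345.3038°; wrapped into (−180°, 180°]: -14.6962°.
θ = atan2( sin Δλ · cos φ₂ , cos φ₁ · sin φ₂ − sin φ₁ · cos φ₂ · cos Δλ )
  = atan2(-0.21887, 0.31037) = -35.191° → normalised to [0°, 360°): 324.809°.

324.8°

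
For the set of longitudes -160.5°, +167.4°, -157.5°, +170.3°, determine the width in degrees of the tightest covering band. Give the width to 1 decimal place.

Sort the longitudes: -160.5°, -157.5°, +167.4°, +170.3°.
Eastward gaps between consecutive values (wrapping around): 3.0°, 324.9°, 2.9°, 29.2°.
Largest gap = 324.9° ⇒ minimal covering band is its complement: 360° − 324.9° = 35.1°.
Band runs from +167.4° eastward to -157.5°, crossing the antimeridian.

35.1°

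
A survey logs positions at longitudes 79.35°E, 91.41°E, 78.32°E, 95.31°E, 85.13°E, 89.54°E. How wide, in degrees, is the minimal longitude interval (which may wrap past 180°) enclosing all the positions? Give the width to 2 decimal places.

Sort the longitudes: +78.32°, +79.35°, +85.13°, +89.54°, +91.41°, +95.31°.
Eastward gaps between consecutive values (wrapping around): 1.03°, 5.78°, 4.41°, 1.87°, 3.90°, 343.01°.
Largest gap = 343.01° ⇒ minimal covering band is its complement: 360° − 343.01° = 16.99°.
Band runs from +78.32° eastward to +95.31°.

16.99°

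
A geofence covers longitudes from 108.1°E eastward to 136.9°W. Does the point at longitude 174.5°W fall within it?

Yes

Band width going east from +108.1° to -136.9°: ((-136.9 − 108.1) mod 360) = 115.0°.
Offset of -174.5° east of the west edge: ((-174.5 − 108.1) mod 360) = 77.4°.
77.4° ≤ 115.0° ⇒ inside.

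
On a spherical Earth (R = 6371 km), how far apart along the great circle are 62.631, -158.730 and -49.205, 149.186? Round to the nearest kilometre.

13254 km

Δλ = 149.186 − -158.730 = 307.916°; wrapped into (−180°, 180°]: -52.084°.
Δφ = -49.205 − 62.631 = -111.836°.
a = sin²(Δφ/2) + cos φ₁ · cos φ₂ · sin²(Δλ/2) = 0.743869.
c = 2·atan2(√a, √(1−a)) = 2.08029 rad → d = 6371·c ≈ 13253.55 km.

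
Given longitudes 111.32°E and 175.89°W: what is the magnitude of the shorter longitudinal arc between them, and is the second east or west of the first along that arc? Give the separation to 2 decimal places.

72.79° east

Raw difference: -175.89 − 111.32 = -287.21°.
Normalise into (−180°, 180°]: -287.21° + 360° = 72.79°.
Positive ⇒ the second point lies to the east; separation 72.79°.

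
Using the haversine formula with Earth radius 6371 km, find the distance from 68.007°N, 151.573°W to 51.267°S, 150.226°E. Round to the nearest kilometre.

14106 km

Δλ = 150.226 − -151.573 = 301.799°; wrapped into (−180°, 180°]: -58.201°.
Δφ = -51.267 − 68.007 = -119.274°.
a = sin²(Δφ/2) + cos φ₁ · cos φ₂ · sin²(Δλ/2) = 0.799916.
c = 2·atan2(√a, √(1−a)) = 2.21409 rad → d = 6371·c ≈ 14105.96 km.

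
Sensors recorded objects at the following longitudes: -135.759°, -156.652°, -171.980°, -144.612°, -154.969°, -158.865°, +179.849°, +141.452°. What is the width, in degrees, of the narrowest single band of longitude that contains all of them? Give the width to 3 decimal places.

Sort the longitudes: -171.980°, -158.865°, -156.652°, -154.969°, -144.612°, -135.759°, +141.452°, +179.849°.
Eastward gaps between consecutive values (wrapping around): 13.115°, 2.213°, 1.683°, 10.357°, 8.853°, 277.211°, 38.397°, 8.171°.
Largest gap = 277.211° ⇒ minimal covering band is its complement: 360° − 277.211° = 82.789°.
Band runs from +141.452° eastward to -135.759°, crossing the antimeridian.

82.789°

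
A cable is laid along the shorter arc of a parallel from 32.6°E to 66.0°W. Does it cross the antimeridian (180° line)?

No

Signed shortest Δλ = ((-66.0 − 32.6 + 180) mod 360) − 180 = -98.6°.
Going west by 98.6° from +32.6° reaches -66.0° without touching 180°.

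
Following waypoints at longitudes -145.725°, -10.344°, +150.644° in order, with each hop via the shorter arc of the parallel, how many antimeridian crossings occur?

0

Leg 1: -145.725° → -10.344°, shortest Δλ = 135.381° (east) — does not cross 180°.
Leg 2: -10.344° → +150.644°, shortest Δλ = 160.988° (east) — does not cross 180°.
Total crossings: 0.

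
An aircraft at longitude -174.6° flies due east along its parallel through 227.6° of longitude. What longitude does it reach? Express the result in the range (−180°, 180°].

Start at -174.6°; shift +227.6° → +53.0°.
+53.0° already lies in (−180°, 180°].

+53.0°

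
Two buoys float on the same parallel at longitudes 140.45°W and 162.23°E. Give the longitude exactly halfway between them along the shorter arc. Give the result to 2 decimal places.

169.11°W

Signed shortest Δλ from -140.45° to +162.23° is -57.32°.
Midpoint longitude = -140.45° + (-57.32°)/2 = -140.45° − 28.66° = -169.11°.
(The naïve average (-140.45 + +162.23)/2 = 10.89° is on the wrong side of the globe.)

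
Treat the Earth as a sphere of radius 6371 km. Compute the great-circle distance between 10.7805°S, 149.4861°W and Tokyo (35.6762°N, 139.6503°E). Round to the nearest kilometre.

Δλ = 139.6503 − -149.4861 = 289.1364°; wrapped into (−180°, 180°]: -70.8636°.
Δφ = 35.6762 − -10.7805 = 46.4567°.
a = sin²(Δφ/2) + cos φ₁ · cos φ₂ · sin²(Δλ/2) = 0.423746.
c = 2·atan2(√a, √(1−a)) = 1.41769 rad → d = 6371·c ≈ 9032.10 km.

9032 km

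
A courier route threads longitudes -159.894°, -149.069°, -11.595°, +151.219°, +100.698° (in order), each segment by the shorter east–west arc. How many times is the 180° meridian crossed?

Leg 1: -159.894° → -149.069°, shortest Δλ = 10.825° (east) — does not cross 180°.
Leg 2: -149.069° → -11.595°, shortest Δλ = 137.474° (east) — does not cross 180°.
Leg 3: -11.595° → +151.219°, shortest Δλ = 162.814° (east) — does not cross 180°.
Leg 4: +151.219° → +100.698°, shortest Δλ = -50.521° (west) — does not cross 180°.
Total crossings: 0.

0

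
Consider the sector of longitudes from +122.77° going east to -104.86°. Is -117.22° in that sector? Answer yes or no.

Band width going east from +122.77° to -104.86°: ((-104.86 − 122.77) mod 360) = 132.37°.
Offset of -117.22° east of the west edge: ((-117.22 − 122.77) mod 360) = 120.01°.
120.01° ≤ 132.37° ⇒ inside.

Yes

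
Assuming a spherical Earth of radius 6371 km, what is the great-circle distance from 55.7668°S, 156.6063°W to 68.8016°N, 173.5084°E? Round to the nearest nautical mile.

7593 nmi

Δλ = 173.5084 − -156.6063 = 330.1147°; wrapped into (−180°, 180°]: -29.8853°.
Δφ = 68.8016 − -55.7668 = 124.5684°.
a = sin²(Δφ/2) + cos φ₁ · cos φ₂ · sin²(Δλ/2) = 0.797220.
c = 2·atan2(√a, √(1−a)) = 2.20737 rad → d = 6371·c ≈ 14063.12 km ≈ 7593.48 nmi.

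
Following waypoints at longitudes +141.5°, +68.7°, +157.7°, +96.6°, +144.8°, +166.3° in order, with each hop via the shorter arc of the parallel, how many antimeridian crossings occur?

0

Leg 1: +141.5° → +68.7°, shortest Δλ = -72.8° (west) — does not cross 180°.
Leg 2: +68.7° → +157.7°, shortest Δλ = 89.0° (east) — does not cross 180°.
Leg 3: +157.7° → +96.6°, shortest Δλ = -61.1° (west) — does not cross 180°.
Leg 4: +96.6° → +144.8°, shortest Δλ = 48.2° (east) — does not cross 180°.
Leg 5: +144.8° → +166.3°, shortest Δλ = 21.5° (east) — does not cross 180°.
Total crossings: 0.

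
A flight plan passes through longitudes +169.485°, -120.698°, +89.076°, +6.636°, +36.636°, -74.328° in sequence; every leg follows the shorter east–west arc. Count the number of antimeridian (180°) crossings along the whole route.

Leg 1: +169.485° → -120.698°, shortest Δλ = 69.817° (east) — crosses 180°.
Leg 2: -120.698° → +89.076°, shortest Δλ = -150.226° (west) — crosses 180°.
Leg 3: +89.076° → +6.636°, shortest Δλ = -82.44° (west) — does not cross 180°.
Leg 4: +6.636° → +36.636°, shortest Δλ = 30.0° (east) — does not cross 180°.
Leg 5: +36.636° → -74.328°, shortest Δλ = -110.964° (west) — does not cross 180°.
Total crossings: 2.

2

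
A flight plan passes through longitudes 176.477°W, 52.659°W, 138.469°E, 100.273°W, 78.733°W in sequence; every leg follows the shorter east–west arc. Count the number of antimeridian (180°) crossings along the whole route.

Leg 1: -176.477° → -52.659°, shortest Δλ = 123.818° (east) — does not cross 180°.
Leg 2: -52.659° → +138.469°, shortest Δλ = -168.872° (west) — crosses 180°.
Leg 3: +138.469° → -100.273°, shortest Δλ = 121.258° (east) — crosses 180°.
Leg 4: -100.273° → -78.733°, shortest Δλ = 21.54° (east) — does not cross 180°.
Total crossings: 2.

2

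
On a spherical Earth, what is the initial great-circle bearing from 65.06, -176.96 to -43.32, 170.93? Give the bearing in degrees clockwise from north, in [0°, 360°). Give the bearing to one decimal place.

Δλ = 170.93 − -176.96 = 347.89°; wrapped into (−180°, 180°]: -12.11°.
θ = atan2( sin Δλ · cos φ₂ , cos φ₁ · sin φ₂ − sin φ₁ · cos φ₂ · cos Δλ )
  = atan2(-0.15263, -0.93431) = -170.722° → normalised to [0°, 360°): 189.278°.

189.3°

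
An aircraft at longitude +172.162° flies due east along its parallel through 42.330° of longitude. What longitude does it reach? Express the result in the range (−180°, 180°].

-145.508°

Start at +172.162°; shift +42.330° → +214.492°.
+214.492° lies outside (−180°, 180°]; subtract 360° → -145.508°.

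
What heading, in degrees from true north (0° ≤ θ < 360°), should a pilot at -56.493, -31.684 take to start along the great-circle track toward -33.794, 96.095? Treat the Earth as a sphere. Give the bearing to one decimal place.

138.1°

Δλ = 96.095 − -31.684 = 127.779°.
θ = atan2( sin Δλ · cos φ₂ , cos φ₁ · sin φ₂ − sin φ₁ · cos φ₂ · cos Δλ )
  = atan2(0.65684, -0.73156) = 138.080° → normalised to [0°, 360°): 138.080°.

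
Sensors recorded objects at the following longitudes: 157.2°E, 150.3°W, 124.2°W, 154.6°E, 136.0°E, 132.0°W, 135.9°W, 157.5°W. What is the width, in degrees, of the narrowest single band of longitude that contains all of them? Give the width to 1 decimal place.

99.8°

Sort the longitudes: -157.5°, -150.3°, -135.9°, -132.0°, -124.2°, +136.0°, +154.6°, +157.2°.
Eastward gaps between consecutive values (wrapping around): 7.2°, 14.4°, 3.9°, 7.8°, 260.2°, 18.6°, 2.6°, 45.3°.
Largest gap = 260.2° ⇒ minimal covering band is its complement: 360° − 260.2° = 99.8°.
Band runs from +136.0° eastward to -124.2°, crossing the antimeridian.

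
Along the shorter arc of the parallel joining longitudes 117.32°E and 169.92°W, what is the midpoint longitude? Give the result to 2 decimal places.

Signed shortest Δλ from +117.32° to -169.92° is +72.76°.
Midpoint longitude = +117.32° + (+72.76°)/2 = +117.32° + 36.38° = +153.70°.
(The naïve average (+117.32 + -169.92)/2 = -26.3° is on the wrong side of the globe.)

153.70°E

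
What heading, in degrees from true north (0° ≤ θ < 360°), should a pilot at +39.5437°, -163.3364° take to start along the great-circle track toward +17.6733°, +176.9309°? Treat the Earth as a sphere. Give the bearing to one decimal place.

223.7°

Δλ = 176.9309 − -163.3364 = 340.2673°; wrapped into (−180°, 180°]: -19.7327°.
θ = atan2( sin Δλ · cos φ₂ , cos φ₁ · sin φ₂ − sin φ₁ · cos φ₂ · cos Δλ )
  = atan2(-0.32170, -0.33689) = -136.321° → normalised to [0°, 360°): 223.679°.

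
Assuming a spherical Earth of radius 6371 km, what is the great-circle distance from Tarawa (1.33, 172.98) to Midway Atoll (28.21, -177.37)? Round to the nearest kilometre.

3160 km

Δλ = -177.37 − 172.98 = -350.35°; wrapped into (−180°, 180°]: 9.65°.
Δφ = 28.21 − 1.33 = 26.88°.
a = sin²(Δφ/2) + cos φ₁ · cos φ₂ · sin²(Δλ/2) = 0.060255.
c = 2·atan2(√a, √(1−a)) = 0.49601 rad → d = 6371·c ≈ 3160.06 km.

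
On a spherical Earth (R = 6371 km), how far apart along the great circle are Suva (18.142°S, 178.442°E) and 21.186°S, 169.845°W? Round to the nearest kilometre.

Δλ = -169.845 − 178.442 = -348.287°; wrapped into (−180°, 180°]: 11.713°.
Δφ = -21.186 − -18.142 = -3.044°.
a = sin²(Δφ/2) + cos φ₁ · cos φ₂ · sin²(Δλ/2) = 0.009931.
c = 2·atan2(√a, √(1−a)) = 0.19964 rad → d = 6371·c ≈ 1271.89 km.

1272 km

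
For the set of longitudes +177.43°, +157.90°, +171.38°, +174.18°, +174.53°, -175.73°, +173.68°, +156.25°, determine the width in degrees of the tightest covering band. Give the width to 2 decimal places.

28.02°

Sort the longitudes: -175.73°, +156.25°, +157.90°, +171.38°, +173.68°, +174.18°, +174.53°, +177.43°.
Eastward gaps between consecutive values (wrapping around): 331.98°, 1.65°, 13.48°, 2.30°, 0.50°, 0.35°, 2.90°, 6.84°.
Largest gap = 331.98° ⇒ minimal covering band is its complement: 360° − 331.98° = 28.02°.
Band runs from +156.25° eastward to -175.73°, crossing the antimeridian.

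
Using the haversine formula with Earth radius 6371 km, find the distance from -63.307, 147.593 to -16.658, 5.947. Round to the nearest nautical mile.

5684 nmi

Δλ = 5.947 − 147.593 = -141.646°.
Δφ = -16.658 − -63.307 = 46.649°.
a = sin²(Δφ/2) + cos φ₁ · cos φ₂ · sin²(Δλ/2) = 0.540688.
c = 2·atan2(√a, √(1−a)) = 1.65226 rad → d = 6371·c ≈ 10526.56 km ≈ 5683.89 nmi.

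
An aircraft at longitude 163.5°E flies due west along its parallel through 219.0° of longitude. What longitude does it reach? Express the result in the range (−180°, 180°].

55.5°W

Start at +163.5°; shift −219.0° → -55.5°.
-55.5° already lies in (−180°, 180°].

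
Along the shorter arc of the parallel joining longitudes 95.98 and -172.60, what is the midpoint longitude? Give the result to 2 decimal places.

+141.69°

Signed shortest Δλ from +95.98° to -172.60° is +91.42°.
Midpoint longitude = +95.98° + (+91.42°)/2 = +95.98° + 45.71° = +141.69°.
(The naïve average (+95.98 + -172.60)/2 = -38.31° is on the wrong side of the globe.)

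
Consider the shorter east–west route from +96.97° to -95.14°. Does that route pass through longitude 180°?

Yes

Naïve |-95.14 − 96.97| = 192.11° > 180°, so the shorter arc goes the other way round — across 180°.
Signed shortest Δλ = ((-95.14 − 96.97 + 180) mod 360) − 180 = 167.89°.
Going east by 167.89° from +96.97° passes through 180° before reaching -95.14°.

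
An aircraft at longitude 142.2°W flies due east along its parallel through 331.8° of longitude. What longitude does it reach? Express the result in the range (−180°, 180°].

170.4°W

Start at -142.2°; shift +331.8° → +189.6°.
+189.6° lies outside (−180°, 180°]; subtract 360° → -170.4°.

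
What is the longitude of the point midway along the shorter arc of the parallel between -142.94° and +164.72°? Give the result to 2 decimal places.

-169.11°

Signed shortest Δλ from -142.94° to +164.72° is -52.34°.
Midpoint longitude = -142.94° + (-52.34°)/2 = -142.94° − 26.17° = -169.11°.
(The naïve average (-142.94 + +164.72)/2 = 10.89° is on the wrong side of the globe.)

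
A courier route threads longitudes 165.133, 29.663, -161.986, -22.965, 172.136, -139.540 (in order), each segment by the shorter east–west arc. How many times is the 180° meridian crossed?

Leg 1: +165.133° → +29.663°, shortest Δλ = -135.47° (west) — does not cross 180°.
Leg 2: +29.663° → -161.986°, shortest Δλ = 168.351° (east) — crosses 180°.
Leg 3: -161.986° → -22.965°, shortest Δλ = 139.021° (east) — does not cross 180°.
Leg 4: -22.965° → +172.136°, shortest Δλ = -164.899° (west) — crosses 180°.
Leg 5: +172.136° → -139.540°, shortest Δλ = 48.324° (east) — crosses 180°.
Total crossings: 3.

3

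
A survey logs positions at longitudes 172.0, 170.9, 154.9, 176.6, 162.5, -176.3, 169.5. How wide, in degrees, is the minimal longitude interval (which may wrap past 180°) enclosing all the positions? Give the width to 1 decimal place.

Sort the longitudes: -176.3°, +154.9°, +162.5°, +169.5°, +170.9°, +172.0°, +176.6°.
Eastward gaps between consecutive values (wrapping around): 331.2°, 7.6°, 7.0°, 1.4°, 1.1°, 4.6°, 7.1°.
Largest gap = 331.2° ⇒ minimal covering band is its complement: 360° − 331.2° = 28.8°.
Band runs from +154.9° eastward to -176.3°, crossing the antimeridian.

28.8°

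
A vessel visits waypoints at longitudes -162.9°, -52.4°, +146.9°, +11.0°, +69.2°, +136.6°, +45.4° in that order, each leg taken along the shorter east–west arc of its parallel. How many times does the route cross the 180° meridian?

1

Leg 1: -162.9° → -52.4°, shortest Δλ = 110.5° (east) — does not cross 180°.
Leg 2: -52.4° → +146.9°, shortest Δλ = -160.7° (west) — crosses 180°.
Leg 3: +146.9° → +11.0°, shortest Δλ = -135.9° (west) — does not cross 180°.
Leg 4: +11.0° → +69.2°, shortest Δλ = 58.2° (east) — does not cross 180°.
Leg 5: +69.2° → +136.6°, shortest Δλ = 67.4° (east) — does not cross 180°.
Leg 6: +136.6° → +45.4°, shortest Δλ = -91.2° (west) — does not cross 180°.
Total crossings: 1.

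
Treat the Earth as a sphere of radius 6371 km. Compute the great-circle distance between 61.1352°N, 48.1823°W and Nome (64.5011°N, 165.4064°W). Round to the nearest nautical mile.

2758 nmi

Δλ = -165.4064 − -48.1823 = -117.2241°.
Δφ = 64.5011 − 61.1352 = 3.3659°.
a = sin²(Δφ/2) + cos φ₁ · cos φ₂ · sin²(Δλ/2) = 0.152307.
c = 2·atan2(√a, √(1−a)) = 0.80184 rad → d = 6371·c ≈ 5108.52 km ≈ 2758.38 nmi.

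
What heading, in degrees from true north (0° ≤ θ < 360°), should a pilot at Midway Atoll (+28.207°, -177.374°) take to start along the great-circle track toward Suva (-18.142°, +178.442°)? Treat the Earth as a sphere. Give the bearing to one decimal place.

Δλ = 178.442 − -177.374 = 355.816°; wrapped into (−180°, 180°]: -4.184°.
θ = atan2( sin Δλ · cos φ₂ , cos φ₁ · sin φ₂ − sin φ₁ · cos φ₂ · cos Δλ )
  = atan2(-0.06933, -0.72236) = -174.518° → normalised to [0°, 360°): 185.482°.

185.5°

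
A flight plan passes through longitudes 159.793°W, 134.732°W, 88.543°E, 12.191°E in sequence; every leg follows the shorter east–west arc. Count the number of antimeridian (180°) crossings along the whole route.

1

Leg 1: -159.793° → -134.732°, shortest Δλ = 25.061° (east) — does not cross 180°.
Leg 2: -134.732° → +88.543°, shortest Δλ = -136.725° (west) — crosses 180°.
Leg 3: +88.543° → +12.191°, shortest Δλ = -76.352° (west) — does not cross 180°.
Total crossings: 1.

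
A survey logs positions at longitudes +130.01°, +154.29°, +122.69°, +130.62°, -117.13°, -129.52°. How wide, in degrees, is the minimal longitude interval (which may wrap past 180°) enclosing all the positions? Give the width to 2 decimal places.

Sort the longitudes: -129.52°, -117.13°, +122.69°, +130.01°, +130.62°, +154.29°.
Eastward gaps between consecutive values (wrapping around): 12.39°, 239.82°, 7.32°, 0.61°, 23.67°, 76.19°.
Largest gap = 239.82° ⇒ minimal covering band is its complement: 360° − 239.82° = 120.18°.
Band runs from +122.69° eastward to -117.13°, crossing the antimeridian.

120.18°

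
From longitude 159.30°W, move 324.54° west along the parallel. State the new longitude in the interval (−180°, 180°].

Start at -159.30°; shift −324.54° → -483.84°.
-483.84° lies outside (−180°, 180°]; add 360° → -123.84°.

123.84°W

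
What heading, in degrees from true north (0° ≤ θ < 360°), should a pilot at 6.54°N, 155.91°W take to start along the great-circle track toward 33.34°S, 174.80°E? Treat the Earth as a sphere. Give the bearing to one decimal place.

Δλ = 174.80 − -155.91 = 330.71°; wrapped into (−180°, 180°]: -29.29°.
θ = atan2( sin Δλ · cos φ₂ , cos φ₁ · sin φ₂ − sin φ₁ · cos φ₂ · cos Δλ )
  = atan2(-0.40871, -0.62902) = -146.986° → normalised to [0°, 360°): 213.014°.

213.0°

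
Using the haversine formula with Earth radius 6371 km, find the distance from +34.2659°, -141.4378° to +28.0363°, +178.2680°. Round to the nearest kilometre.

Δλ = 178.2680 − -141.4378 = 319.7058°; wrapped into (−180°, 180°]: -40.2942°.
Δφ = 28.0363 − 34.2659 = -6.2296°.
a = sin²(Δφ/2) + cos φ₁ · cos φ₂ · sin²(Δλ/2) = 0.089490.
c = 2·atan2(√a, √(1−a)) = 0.60760 rad → d = 6371·c ≈ 3871.02 km.

3871 km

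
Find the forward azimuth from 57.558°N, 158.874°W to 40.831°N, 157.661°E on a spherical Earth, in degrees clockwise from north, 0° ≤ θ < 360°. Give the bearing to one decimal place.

Δλ = 157.661 − -158.874 = 316.535°; wrapped into (−180°, 180°]: -43.465°.
θ = atan2( sin Δλ · cos φ₂ , cos φ₁ · sin φ₂ − sin φ₁ · cos φ₂ · cos Δλ )
  = atan2(-0.52050, -0.11272) = -102.219° → normalised to [0°, 360°): 257.781°.

257.8°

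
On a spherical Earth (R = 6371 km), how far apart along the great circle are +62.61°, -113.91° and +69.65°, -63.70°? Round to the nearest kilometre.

Δλ = -63.70 − -113.91 = 50.21°.
Δφ = 69.65 − 62.61 = 7.04°.
a = sin²(Δφ/2) + cos φ₁ · cos φ₂ · sin²(Δλ/2) = 0.032568.
c = 2·atan2(√a, √(1−a)) = 0.36292 rad → d = 6371·c ≈ 2312.18 km.

2312 km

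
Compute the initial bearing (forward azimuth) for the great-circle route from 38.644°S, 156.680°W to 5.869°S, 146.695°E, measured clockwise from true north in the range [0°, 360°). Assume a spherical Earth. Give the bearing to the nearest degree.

Δλ = 146.695 − -156.680 = 303.375°; wrapped into (−180°, 180°]: -56.625°.
θ = atan2( sin Δλ · cos φ₂ , cos φ₁ · sin φ₂ − sin φ₁ · cos φ₂ · cos Δλ )
  = atan2(-0.83071, 0.26187) = -72.503° → normalised to [0°, 360°): 287.497°.

287°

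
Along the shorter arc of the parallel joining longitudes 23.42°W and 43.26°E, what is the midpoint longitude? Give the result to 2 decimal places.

9.92°E

Signed shortest Δλ from -23.42° to +43.26° is +66.68°.
Midpoint longitude = -23.42° + (+66.68°)/2 = -23.42° + 33.34° = +9.92°.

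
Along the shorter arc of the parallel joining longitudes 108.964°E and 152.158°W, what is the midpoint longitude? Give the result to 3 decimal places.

158.403°E

Signed shortest Δλ from +108.964° to -152.158° is +98.878°.
Midpoint longitude = +108.964° + (+98.878°)/2 = +108.964° + 49.439° = +158.403°.
(The naïve average (+108.964 + -152.158)/2 = -21.597° is on the wrong side of the globe.)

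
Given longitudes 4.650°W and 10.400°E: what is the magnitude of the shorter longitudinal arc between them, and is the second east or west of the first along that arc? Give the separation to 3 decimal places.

Raw difference: 10.400 − -4.650 = 15.05°.
Normalise into (−180°, 180°]: 15.05° stays 15.05°.
Positive ⇒ the second point lies to the east; separation 15.050°.

15.050° east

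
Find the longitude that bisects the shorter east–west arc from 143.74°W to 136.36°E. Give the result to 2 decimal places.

176.31°E

Signed shortest Δλ from -143.74° to +136.36° is -79.90°.
Midpoint longitude = -143.74° + (-79.90°)/2 = -143.74° − 39.95° = -183.69°.
Normalise into (−180°, 180°]: +176.31°.
(The naïve average (-143.74 + +136.36)/2 = -3.69° is on the wrong side of the globe.)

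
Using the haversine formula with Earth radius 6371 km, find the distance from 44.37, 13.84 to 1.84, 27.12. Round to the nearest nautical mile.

Δλ = 27.12 − 13.84 = 13.28°.
Δφ = 1.84 − 44.37 = -42.53°.
a = sin²(Δφ/2) + cos φ₁ · cos φ₂ · sin²(Δλ/2) = 0.141091.
c = 2·atan2(√a, √(1−a)) = 0.77013 rad → d = 6371·c ≈ 4906.52 km ≈ 2649.31 nmi.

2649 nmi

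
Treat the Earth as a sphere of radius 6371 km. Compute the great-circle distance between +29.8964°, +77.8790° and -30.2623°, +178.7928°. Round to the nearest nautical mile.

Δλ = 178.7928 − 77.8790 = 100.9138°.
Δφ = -30.2623 − 29.8964 = -60.1587°.
a = sin²(Δφ/2) + cos φ₁ · cos φ₂ · sin²(Δλ/2) = 0.696480.
c = 2·atan2(√a, √(1−a)) = 1.97464 rad → d = 6371·c ≈ 12580.46 km ≈ 6792.91 nmi.

6793 nmi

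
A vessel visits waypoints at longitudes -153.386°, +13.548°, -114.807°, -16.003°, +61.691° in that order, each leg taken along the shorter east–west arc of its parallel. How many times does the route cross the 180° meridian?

Leg 1: -153.386° → +13.548°, shortest Δλ = 166.934° (east) — does not cross 180°.
Leg 2: +13.548° → -114.807°, shortest Δλ = -128.355° (west) — does not cross 180°.
Leg 3: -114.807° → -16.003°, shortest Δλ = 98.804° (east) — does not cross 180°.
Leg 4: -16.003° → +61.691°, shortest Δλ = 77.694° (east) — does not cross 180°.
Total crossings: 0.

0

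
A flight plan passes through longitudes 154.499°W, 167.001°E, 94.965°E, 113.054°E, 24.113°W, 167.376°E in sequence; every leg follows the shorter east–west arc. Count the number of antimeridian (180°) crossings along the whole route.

2

Leg 1: -154.499° → +167.001°, shortest Δλ = -38.5° (west) — crosses 180°.
Leg 2: +167.001° → +94.965°, shortest Δλ = -72.036° (west) — does not cross 180°.
Leg 3: +94.965° → +113.054°, shortest Δλ = 18.089° (east) — does not cross 180°.
Leg 4: +113.054° → -24.113°, shortest Δλ = -137.167° (west) — does not cross 180°.
Leg 5: -24.113° → +167.376°, shortest Δλ = -168.511° (west) — crosses 180°.
Total crossings: 2.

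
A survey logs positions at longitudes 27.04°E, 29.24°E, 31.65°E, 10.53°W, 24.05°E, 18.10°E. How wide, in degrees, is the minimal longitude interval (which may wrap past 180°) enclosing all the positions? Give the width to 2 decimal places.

42.18°

Sort the longitudes: -10.53°, +18.10°, +24.05°, +27.04°, +29.24°, +31.65°.
Eastward gaps between consecutive values (wrapping around): 28.63°, 5.95°, 2.99°, 2.20°, 2.41°, 317.82°.
Largest gap = 317.82° ⇒ minimal covering band is its complement: 360° − 317.82° = 42.18°.
Band runs from -10.53° eastward to +31.65°.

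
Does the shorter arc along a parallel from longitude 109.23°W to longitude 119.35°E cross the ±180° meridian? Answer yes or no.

Naïve |119.35 − -109.23| = 228.58° > 180°, so the shorter arc goes the other way round — across 180°.
Signed shortest Δλ = ((119.35 − -109.23 + 180) mod 360) − 180 = -131.42°.
Going west by 131.42° from -109.23° passes through 180° before reaching +119.35°.

Yes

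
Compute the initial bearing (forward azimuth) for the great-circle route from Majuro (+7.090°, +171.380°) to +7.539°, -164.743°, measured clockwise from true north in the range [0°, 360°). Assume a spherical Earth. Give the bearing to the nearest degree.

Δλ = -164.743 − 171.380 = -336.123°; wrapped into (−180°, 180°]: 23.877°.
θ = atan2( sin Δλ · cos φ₂ , cos φ₁ · sin φ₂ − sin φ₁ · cos φ₂ · cos Δλ )
  = atan2(0.40128, 0.01831) = 87.388° → normalised to [0°, 360°): 87.388°.

87°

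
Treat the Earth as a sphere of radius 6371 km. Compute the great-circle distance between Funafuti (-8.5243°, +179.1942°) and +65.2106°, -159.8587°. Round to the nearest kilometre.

Δλ = -159.8587 − 179.1942 = -339.0529°; wrapped into (−180°, 180°]: 20.9471°.
Δφ = 65.2106 − -8.5243 = 73.7349°.
a = sin²(Δφ/2) + cos φ₁ · cos φ₂ · sin²(Δλ/2) = 0.373661.
c = 2·atan2(√a, √(1−a)) = 1.31535 rad → d = 6371·c ≈ 8380.09 km.

8380 km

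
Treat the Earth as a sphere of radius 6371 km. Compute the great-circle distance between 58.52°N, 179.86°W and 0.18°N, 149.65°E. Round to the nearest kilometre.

7015 km

Δλ = 149.65 − -179.86 = 329.51°; wrapped into (−180°, 180°]: -30.49°.
Δφ = 0.18 − 58.52 = -58.34°.
a = sin²(Δφ/2) + cos φ₁ · cos φ₂ · sin²(Δλ/2) = 0.273667.
c = 2·atan2(√a, √(1−a)) = 1.10104 rad → d = 6371·c ≈ 7014.74 km.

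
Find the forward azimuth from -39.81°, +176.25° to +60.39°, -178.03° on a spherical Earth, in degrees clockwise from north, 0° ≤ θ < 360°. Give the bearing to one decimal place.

Δλ = -178.03 − 176.25 = -354.28°; wrapped into (−180°, 180°]: 5.72°.
θ = atan2( sin Δλ · cos φ₂ , cos φ₁ · sin φ₂ − sin φ₁ · cos φ₂ · cos Δλ )
  = atan2(0.04924, 0.98262) = 2.869° → normalised to [0°, 360°): 2.869°.

2.9°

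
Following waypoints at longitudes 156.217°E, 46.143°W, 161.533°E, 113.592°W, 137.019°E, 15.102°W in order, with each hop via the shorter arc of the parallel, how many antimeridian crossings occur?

Leg 1: +156.217° → -46.143°, shortest Δλ = 157.64° (east) — crosses 180°.
Leg 2: -46.143° → +161.533°, shortest Δλ = -152.324° (west) — crosses 180°.
Leg 3: +161.533° → -113.592°, shortest Δλ = 84.875° (east) — crosses 180°.
Leg 4: -113.592° → +137.019°, shortest Δλ = -109.389° (west) — crosses 180°.
Leg 5: +137.019° → -15.102°, shortest Δλ = -152.121° (west) — does not cross 180°.
Total crossings: 4.

4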